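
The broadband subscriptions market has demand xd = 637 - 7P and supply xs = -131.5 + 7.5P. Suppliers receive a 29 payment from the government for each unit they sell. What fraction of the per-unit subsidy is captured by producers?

Pre-subsidy: 637 - 7P = -131.5 + 7.5P gives P* = 53, x* = 266.
With the subsidy, sellers receive Ps = Pb + 29 for each unit, where Pb is the price buyers pay.
Supply in terms of Pb becomes xs = -131.5 + 7.5(Pb + 29) = 86 + 7.5Pb. Setting this equal to demand: 637 - 7Pb = 86 + 7.5Pb, so Pb = 38.
Sellers receive Ps = 38 + 29 = 67; x' = 637 − 7·38 = 371.
Buyers' price falls by P* − Pb = 53 − 38 = 15; sellers' price rises by Ps − P* = 67 − 53 = 14.
So producers capture 14/29 = 14/29 of each unit of subsidy.

Producer share = 14/29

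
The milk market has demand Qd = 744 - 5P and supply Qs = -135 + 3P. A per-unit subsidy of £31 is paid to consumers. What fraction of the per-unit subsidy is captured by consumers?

Pre-subsidy: 744 - 5P = -135 + 3P gives P* = 109.875, Q* = 194.625.
With the rebate, buyers effectively pay Pb = Ps − 31, where Ps is the price sellers receive.
Demand in terms of Ps becomes Qd = 744 − 5(Ps − 31) = 899 - 5Ps. Setting this equal to supply: 899 - 5Ps = -135 + 3Ps, so Ps = 129.25.
Buyers pay Pb = 129.25 − 31 = 98.25; Q' = -135 + 3·129.25 = 252.75.
Buyers' price falls by P* − Pb = 109.875 − 98.25 = 11.625; sellers' price rises by Ps − P* = 129.25 − 109.875 = 19.375.
So consumers capture 11.625/31 = 0.375 of each unit of subsidy.

Consumer share = 0.375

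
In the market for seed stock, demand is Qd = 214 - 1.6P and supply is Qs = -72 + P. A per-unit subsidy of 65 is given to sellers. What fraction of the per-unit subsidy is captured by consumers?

Consumer share = 5/13

Pre-subsidy: 214 - 1.6P = -72 + P gives P* = 110, Q* = 38.
With the subsidy, sellers receive Ps = Pb + 65 for each unit, where Pb is the price buyers pay.
Supply in terms of Pb becomes Qs = -72 + 1(Pb + 65) = -7 + Pb. Setting this equal to demand: 214 - 1.6Pb = -7 + Pb, so Pb = 85.
Sellers receive Ps = 85 + 65 = 150; Q' = 214 − 1.6·85 = 78.
Buyers' price falls by P* − Pb = 110 − 85 = 25; sellers' price rises by Ps − P* = 150 − 110 = 40.
So consumers capture 25/65 = 5/13 of each unit of subsidy.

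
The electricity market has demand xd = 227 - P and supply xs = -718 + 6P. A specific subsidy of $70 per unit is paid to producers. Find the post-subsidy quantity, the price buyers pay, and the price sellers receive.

Pre-subsidy: 227 - P = -718 + 6P gives P* = 135, x* = 92.
With the subsidy, sellers receive Ps = Pb + 70 for each unit, where Pb is the price buyers pay.
Supply in terms of Pb becomes xs = -718 + 6(Pb + 70) = -298 + 6Pb. Setting this equal to demand: 227 - Pb = -298 + 6Pb, so Pb = 75.
Sellers receive Ps = 75 + 70 = 145; x' = 227 − 1·75 = 152.

x' = 152; buyers pay $75; sellers receive $145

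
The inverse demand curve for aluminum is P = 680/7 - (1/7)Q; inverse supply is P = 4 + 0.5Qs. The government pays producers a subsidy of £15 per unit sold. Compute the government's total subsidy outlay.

Pre-subsidy: 680/7 - (1/7)Q = 4 + 0.5Q gives Q* = 1304/9 and P* = 688/9.
With the subsidy, sellers receive Ps = Pb + 15 for each unit, where Pb is the price buyers pay.
On the curves, Pb = 680/7 - (1/7)Q and Ps = 4 + 0.5Q; the wedge Ps − Pb = 15 gives 4 + 0.5Q − (680/7 - (1/7)Q) = 15, so Q' = 1514/9.
Then Pb = 680/7 − (1/7)·(1514/9) = 658/9 and Ps = 4 + 0.5·(1514/9) = 793/9.
Government outlay = subsidy × quantity = 15 × 1514/9 = 7570/3.

Government cost = 7570/3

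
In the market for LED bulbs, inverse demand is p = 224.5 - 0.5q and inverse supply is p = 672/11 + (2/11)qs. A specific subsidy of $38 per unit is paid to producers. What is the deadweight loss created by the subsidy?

Pre-subsidy: 224.5 - 0.5q = 672/11 + (2/11)q gives q* = 719/3 and p* = 314/3.
With the subsidy, sellers receive ps = pb + 38 for each unit, where pb is the price buyers pay.
On the curves, pb = 224.5 - 0.5q and ps = 672/11 + (2/11)q; the wedge ps − pb = 38 gives 672/11 + (2/11)q − (224.5 - 0.5q) = 38, so q' = 295.4.
Then pb = 224.5 − 0.5·295.4 = 76.8 and ps = 672/11 + (2/11)·295.4 = 114.8.
The subsidy expands output by 295.4 − 719/3 = 836/15 past the efficient level; on those units the gap between marginal cost and willingness to pay runs from 0 up to 38.
DWL = ½ × 38 × 836/15 = 15884/15.

Deadweight loss = 15884/15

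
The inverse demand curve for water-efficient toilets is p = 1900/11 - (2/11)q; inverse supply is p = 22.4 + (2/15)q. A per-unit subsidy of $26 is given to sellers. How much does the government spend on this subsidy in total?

Government cost = $14547

Pre-subsidy: 1900/11 - (2/11)q = 22.4 + (2/15)q gives q* = 477 and p* = 86.
With the subsidy, sellers receive ps = pb + 26 for each unit, where pb is the price buyers pay.
On the curves, pb = 1900/11 - (2/11)q and ps = 22.4 + (2/15)q; the wedge ps − pb = 26 gives 22.4 + (2/15)q − (1900/11 - (2/11)q) = 26, so q' = 559.5.
Then pb = 1900/11 − (2/11)·559.5 = 71 and ps = 22.4 + (2/15)·559.5 = 97.
Government outlay = subsidy × quantity = 26 × 559.5 = 14547.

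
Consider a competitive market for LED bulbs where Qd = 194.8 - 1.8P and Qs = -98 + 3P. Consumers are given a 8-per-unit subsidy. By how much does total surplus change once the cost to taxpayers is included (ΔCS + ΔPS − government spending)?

Net change in total surplus = -36

Pre-subsidy: 194.8 - 1.8P = -98 + 3P gives P* = 61, Q* = 85.
With the rebate, buyers effectively pay Pb = Ps − 8, where Ps is the price sellers receive.
Demand in terms of Ps becomes Qd = 194.8 − 1.8(Ps − 8) = 209.2 - 1.8Ps. Setting this equal to supply: 209.2 - 1.8Ps = -98 + 3Ps, so Ps = 64.
Buyers pay Pb = 64 − 8 = 56; Q' = -98 + 3·64 = 94.
ΔCS = ½(85 + 94)(61 − 56) = 447.5; ΔPS = ½(85 + 94)(64 − 61) = 268.5.
Government spending = 8 × 94 = 752.
Net change = 447.5 + 268.5 − 752 = -36. The loss equals the DWL triangle ½·8·9.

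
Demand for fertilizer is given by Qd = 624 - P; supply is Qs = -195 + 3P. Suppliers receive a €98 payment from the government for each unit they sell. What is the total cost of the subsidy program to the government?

Government cost = €48289.5

Pre-subsidy: 624 - P = -195 + 3P gives P* = 204.75, Q* = 419.25.
With the subsidy, sellers receive Ps = Pb + 98 for each unit, where Pb is the price buyers pay.
Supply in terms of Pb becomes Qs = -195 + 3(Pb + 98) = 99 + 3Pb. Setting this equal to demand: 624 - Pb = 99 + 3Pb, so Pb = 131.25.
Sellers receive Ps = 131.25 + 98 = 229.25; Q' = 624 − 1·131.25 = 492.75.
Government outlay = subsidy × quantity = 98 × 492.75 = 48289.5.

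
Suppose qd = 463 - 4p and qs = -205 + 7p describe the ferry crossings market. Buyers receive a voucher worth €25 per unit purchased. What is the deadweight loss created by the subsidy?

Deadweight loss = 8750/11

Pre-subsidy: 463 - 4p = -205 + 7p gives p* = 668/11, q* = 2421/11.
With the rebate, buyers effectively pay pb = ps − 25, where ps is the price sellers receive.
Demand in terms of ps becomes qd = 463 − 4(ps − 25) = 563 - 4ps. Setting this equal to supply: 563 - 4ps = -205 + 7ps, so ps = 768/11.
Buyers pay pb = 768/11 − 25 = 493/11; q' = -205 + 7·(768/11) = 3121/11.
The subsidy expands output by 3121/11 − 2421/11 = 700/11 past the efficient level; on those units the gap between marginal cost and willingness to pay runs from 0 up to 25.
DWL = ½ × 25 × 700/11 = 8750/11.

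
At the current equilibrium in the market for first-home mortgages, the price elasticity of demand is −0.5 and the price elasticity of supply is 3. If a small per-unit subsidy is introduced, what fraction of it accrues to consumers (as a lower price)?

For a small subsidy around the equilibrium, the benefit split depends on the relative slopes, which at a point are proportional to the elasticities.
Buyer share = εs/(εs + |εd|) = 3/(3 + 0.5) = 6/7; seller share = |εd|/(εs + |εd|) = 1/7.

Consumer share = 6/7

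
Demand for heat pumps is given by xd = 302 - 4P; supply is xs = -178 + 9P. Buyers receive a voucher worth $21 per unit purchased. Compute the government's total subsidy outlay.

Pre-subsidy: 302 - 4P = -178 + 9P gives P* = 480/13, x* = 2006/13.
With the rebate, buyers effectively pay Pb = Ps − 21, where Ps is the price sellers receive.
Demand in terms of Ps becomes xd = 302 − 4(Ps − 21) = 386 - 4Ps. Setting this equal to supply: 386 - 4Ps = -178 + 9Ps, so Ps = 564/13.
Buyers pay Pb = 564/13 − 21 = 291/13; x' = -178 + 9·(564/13) = 2762/13.
Government outlay = subsidy × quantity = 21 × 2762/13 = 58002/13.

Government cost = 58002/13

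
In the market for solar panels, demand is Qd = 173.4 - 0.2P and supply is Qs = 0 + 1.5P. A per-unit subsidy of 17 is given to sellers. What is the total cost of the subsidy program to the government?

Pre-subsidy: 173.4 - 0.2P = 0 + 1.5P gives P* = 102, Q* = 153.
With the subsidy, sellers receive Ps = Pb + 17 for each unit, where Pb is the price buyers pay.
Supply in terms of Pb becomes Qs = 0 + 1.5(Pb + 17) = 25.5 + 1.5Pb. Setting this equal to demand: 173.4 - 0.2Pb = 25.5 + 1.5Pb, so Pb = 87.
Sellers receive Ps = 87 + 17 = 104; Q' = 173.4 − 0.2·87 = 156.
Government outlay = subsidy × quantity = 17 × 156 = 2652.

Government cost = 2652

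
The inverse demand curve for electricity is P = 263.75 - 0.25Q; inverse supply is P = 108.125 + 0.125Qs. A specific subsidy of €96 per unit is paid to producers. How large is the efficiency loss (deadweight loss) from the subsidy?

Pre-subsidy: 263.75 - 0.25Q = 108.125 + 0.125Q gives Q* = 415 and P* = 160.
With the subsidy, sellers receive Ps = Pb + 96 for each unit, where Pb is the price buyers pay.
On the curves, Pb = 263.75 - 0.25Q and Ps = 108.125 + 0.125Q; the wedge Ps − Pb = 96 gives 108.125 + 0.125Q − (263.75 - 0.25Q) = 96, so Q' = 671.
Then Pb = 263.75 − 0.25·671 = 96 and Ps = 108.125 + 0.125·671 = 192.
The subsidy expands output by 671 − 415 = 256 past the efficient level; on those units the gap between marginal cost and willingness to pay runs from 0 up to 96.
DWL = ½ × 96 × 256 = 12288.

Deadweight loss = €12288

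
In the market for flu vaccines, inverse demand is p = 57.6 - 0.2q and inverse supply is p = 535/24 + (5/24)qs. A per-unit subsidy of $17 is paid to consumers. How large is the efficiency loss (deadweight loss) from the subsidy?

Deadweight loss = 17340/49

Pre-subsidy: 57.6 - 0.2q = 535/24 + (5/24)q gives q* = 4237/49 and p* = 1975/49.
With the rebate, buyers effectively pay pb = ps − 17, where ps is the price sellers receive.
On the curves, pb = 57.6 - 0.2q and ps = 535/24 + (5/24)q; the wedge ps − pb = 17 gives 535/24 + (5/24)q − (57.6 - 0.2q) = 17, so q' = 6277/49.
Then pb = 57.6 − 0.2·(6277/49) = 1567/49 and ps = 535/24 + (5/24)·(6277/49) = 2400/49.
The subsidy expands output by 6277/49 − 4237/49 = 2040/49 past the efficient level; on those units the gap between marginal cost and willingness to pay runs from 0 up to 17.
DWL = ½ × 17 × 2040/49 = 17340/49.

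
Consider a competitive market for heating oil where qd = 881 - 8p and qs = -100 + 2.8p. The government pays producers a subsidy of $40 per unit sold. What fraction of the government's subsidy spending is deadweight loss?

Pre-subsidy: 881 - 8p = -100 + 2.8p gives p* = 545/6, q* = 463/3.
With the subsidy, sellers receive ps = pb + 40 for each unit, where pb is the price buyers pay.
Supply in terms of pb becomes qs = -100 + 2.8(pb + 40) = 12 + 2.8pb. Setting this equal to demand: 881 - 8pb = 12 + 2.8pb, so pb = 4345/54.
Sellers receive ps = 4345/54 + 40 = 6505/54; q' = 881 − 8·(4345/54) = 6407/27.
ΔCS = ½(463/3 + 6407/27)(545/6 − 4345/54) = 1480360/729; ΔPS = ½(463/3 + 6407/27)(6505/54 − 545/6) = 4229600/729.
Government spending = 40 × 6407/27 = 256280/27.
DWL = ½ × 40 × (6407/27 − 463/3) = 44800/27; fraction = (44800/27) / (256280/27) = 1120/6407.

DWL / government spending = 1120/6407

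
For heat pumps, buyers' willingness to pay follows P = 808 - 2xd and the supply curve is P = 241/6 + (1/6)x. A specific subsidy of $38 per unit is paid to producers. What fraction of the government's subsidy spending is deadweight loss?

DWL / government spending = 114/4835

Pre-subsidy: 808 - 2x = 241/6 + (1/6)x gives x* = 4607/13 and P* = 1290/13.
With the subsidy, sellers receive Ps = Pb + 38 for each unit, where Pb is the price buyers pay.
On the curves, Pb = 808 - 2x and Ps = 241/6 + (1/6)x; the wedge Ps − Pb = 38 gives 241/6 + (1/6)x − (808 - 2x) = 38, so x' = 4835/13.
Then Pb = 808 − 2·(4835/13) = 834/13 and Ps = 241/6 + (1/6)·(4835/13) = 1328/13.
ΔCS = ½(4607/13 + 4835/13)(1290/13 − 834/13) = 2152776/169; ΔPS = ½(4607/13 + 4835/13)(1328/13 − 1290/13) = 179398/169.
Government spending = 38 × 4835/13 = 183730/13.
DWL = ½ × 38 × (4835/13 − 4607/13) = 4332/13; fraction = (4332/13) / (183730/13) = 114/4835.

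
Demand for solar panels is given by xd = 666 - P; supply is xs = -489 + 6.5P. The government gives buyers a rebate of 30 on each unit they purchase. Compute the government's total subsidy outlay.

Pre-subsidy: 666 - P = -489 + 6.5P gives P* = 154, x* = 512.
With the rebate, buyers effectively pay Pb = Ps − 30, where Ps is the price sellers receive.
Demand in terms of Ps becomes xd = 666 − 1(Ps − 30) = 696 - Ps. Setting this equal to supply: 696 - Ps = -489 + 6.5Ps, so Ps = 158.
Buyers pay Pb = 158 − 30 = 128; x' = -489 + 6.5·158 = 538.
Government outlay = subsidy × quantity = 30 × 538 = 16140.

Government cost = 16140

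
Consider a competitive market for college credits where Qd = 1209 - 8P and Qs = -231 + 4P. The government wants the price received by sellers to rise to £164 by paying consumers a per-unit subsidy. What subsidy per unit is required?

At a seller price of 164, quantity supplied is -231 + 4·164 = 425.
Buyers absorb 425 only when they pay Pb with 1209 − 8·Pb = 425, i.e. Pb = 98.
s = Ps − Pb = 164 − 98 = 66.

Required subsidy s = £66 per unit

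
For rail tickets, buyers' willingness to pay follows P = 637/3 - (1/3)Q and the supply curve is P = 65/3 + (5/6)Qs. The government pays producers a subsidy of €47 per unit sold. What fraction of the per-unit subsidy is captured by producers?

Producer share = 5/7

Pre-subsidy: 637/3 - (1/3)Q = 65/3 + (5/6)Q gives Q* = 1144/7 and P* = 1105/7.
With the subsidy, sellers receive Ps = Pb + 47 for each unit, where Pb is the price buyers pay.
On the curves, Pb = 637/3 - (1/3)Q and Ps = 65/3 + (5/6)Q; the wedge Ps − Pb = 47 gives 65/3 + (5/6)Q − (637/3 - (1/3)Q) = 47, so Q' = 1426/7.
Then Pb = 637/3 − (1/3)·(1426/7) = 1011/7 and Ps = 65/3 + (5/6)·(1426/7) = 1340/7.
Buyers' price falls by P* − Pb = 1105/7 − 1011/7 = 94/7; sellers' price rises by Ps − P* = 1340/7 − 1105/7 = 235/7.
So producers capture (235/7)/47 = 5/7 of each unit of subsidy.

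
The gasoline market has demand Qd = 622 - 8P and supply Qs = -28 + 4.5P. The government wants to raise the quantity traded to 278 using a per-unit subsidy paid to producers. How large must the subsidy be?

At Q = 278, invert demand for the buyer price: Pb = (622 − 278)/8 = 43; invert supply for the seller price: Ps = (278 − (-28))/4.5 = 68.
The subsidy must fill the gap: s = Ps − Pb = 68 − 43 = 25.

Required subsidy s = 25 per unit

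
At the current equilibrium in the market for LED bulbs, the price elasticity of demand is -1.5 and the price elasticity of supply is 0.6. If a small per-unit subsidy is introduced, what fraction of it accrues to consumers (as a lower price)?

Consumer share = 2/7

For a small subsidy around the equilibrium, the benefit split depends on the relative slopes, which at a point are proportional to the elasticities.
Buyer share = εs/(εs + |εd|) = 0.6/(0.6 + 1.5) = 2/7; seller share = |εd|/(εs + |εd|) = 5/7.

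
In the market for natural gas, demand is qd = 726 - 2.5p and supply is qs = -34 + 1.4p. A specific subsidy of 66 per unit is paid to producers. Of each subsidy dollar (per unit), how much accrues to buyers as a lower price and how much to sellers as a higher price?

Buyers gain 308/13 per unit; sellers gain 550/13 per unit

Pre-subsidy: 726 - 2.5p = -34 + 1.4p gives p* = 7600/39, q* = 9314/39.
With the subsidy, sellers receive ps = pb + 66 for each unit, where pb is the price buyers pay.
Supply in terms of pb becomes qs = -34 + 1.4(pb + 66) = 58.4 + 1.4pb. Setting this equal to demand: 726 - 2.5pb = 58.4 + 1.4pb, so pb = 6676/39.
Sellers receive ps = 6676/39 + 66 = 9250/39; q' = 726 − 2.5·(6676/39) = 11624/39.
Buyers' price falls by p* − pb = 7600/39 − 6676/39 = 308/13; sellers' price rises by ps − p* = 9250/39 − 7600/39 = 550/13.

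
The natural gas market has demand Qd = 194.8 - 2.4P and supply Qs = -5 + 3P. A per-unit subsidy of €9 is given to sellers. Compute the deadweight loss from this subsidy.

Pre-subsidy: 194.8 - 2.4P = -5 + 3P gives P* = 37, Q* = 106.
With the subsidy, sellers receive Ps = Pb + 9 for each unit, where Pb is the price buyers pay.
Supply in terms of Pb becomes Qs = -5 + 3(Pb + 9) = 22 + 3Pb. Setting this equal to demand: 194.8 - 2.4Pb = 22 + 3Pb, so Pb = 32.
Sellers receive Ps = 32 + 9 = 41; Q' = 194.8 − 2.4·32 = 118.
The subsidy expands output by 118 − 106 = 12 past the efficient level; on those units the gap between marginal cost and willingness to pay runs from 0 up to 9.
DWL = ½ × 9 × 12 = 54.

Deadweight loss = €54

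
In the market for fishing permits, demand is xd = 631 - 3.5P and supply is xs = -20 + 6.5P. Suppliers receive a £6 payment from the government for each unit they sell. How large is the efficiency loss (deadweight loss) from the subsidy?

Pre-subsidy: 631 - 3.5P = -20 + 6.5P gives P* = 65.1, x* = 403.15.
With the subsidy, sellers receive Ps = Pb + 6 for each unit, where Pb is the price buyers pay.
Supply in terms of Pb becomes xs = -20 + 6.5(Pb + 6) = 19 + 6.5Pb. Setting this equal to demand: 631 - 3.5Pb = 19 + 6.5Pb, so Pb = 61.2.
Sellers receive Ps = 61.2 + 6 = 67.2; x' = 631 − 3.5·61.2 = 416.8.
The subsidy expands output by 416.8 − 403.15 = 13.65 past the efficient level; on those units the gap between marginal cost and willingness to pay runs from 0 up to 6.
DWL = ½ × 6 × 13.65 = 40.95.

Deadweight loss = £40.95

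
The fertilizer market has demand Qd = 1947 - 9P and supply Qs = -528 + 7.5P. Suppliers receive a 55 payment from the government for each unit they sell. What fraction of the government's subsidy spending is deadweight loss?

Pre-subsidy: 1947 - 9P = -528 + 7.5P gives P* = 150, Q* = 597.
With the subsidy, sellers receive Ps = Pb + 55 for each unit, where Pb is the price buyers pay.
Supply in terms of Pb becomes Qs = -528 + 7.5(Pb + 55) = -115.5 + 7.5Pb. Setting this equal to demand: 1947 - 9Pb = -115.5 + 7.5Pb, so Pb = 125.
Sellers receive Ps = 125 + 55 = 180; Q' = 1947 − 9·125 = 822.
ΔCS = ½(597 + 822)(150 − 125) = 17737.5; ΔPS = ½(597 + 822)(180 − 150) = 21285.
Government spending = 55 × 822 = 45210.
DWL = ½ × 55 × (822 − 597) = 6187.5; fraction = 6187.5 / 45210 = 75/548.

DWL / government spending = 75/548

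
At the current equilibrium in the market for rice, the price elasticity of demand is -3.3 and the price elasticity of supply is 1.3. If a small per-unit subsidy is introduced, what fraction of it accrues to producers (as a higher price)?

Producer share = 33/46

For a small subsidy around the equilibrium, the benefit split depends on the relative slopes, which at a point are proportional to the elasticities.
Buyer share = εs/(εs + |εd|) = 1.3/(1.3 + 3.3) = 13/46; seller share = |εd|/(εs + |εd|) = 33/46.
So producers capture 33/46 of the subsidy.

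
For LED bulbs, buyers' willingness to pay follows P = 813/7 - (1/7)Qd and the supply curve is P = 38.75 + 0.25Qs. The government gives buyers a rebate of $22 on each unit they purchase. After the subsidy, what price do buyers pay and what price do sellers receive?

Pre-subsidy: 813/7 - (1/7)Q = 38.75 + 0.25Q gives Q* = 197 and P* = 88.
With the rebate, buyers effectively pay Pb = Ps − 22, where Ps is the price sellers receive.
On the curves, Pb = 813/7 - (1/7)Q and Ps = 38.75 + 0.25Q; the wedge Ps − Pb = 22 gives 38.75 + 0.25Q − (813/7 - (1/7)Q) = 22, so Q' = 253.
Then Pb = 813/7 − (1/7)·253 = 80 and Ps = 38.75 + 0.25·253 = 102.

Buyers pay $80; sellers receive $102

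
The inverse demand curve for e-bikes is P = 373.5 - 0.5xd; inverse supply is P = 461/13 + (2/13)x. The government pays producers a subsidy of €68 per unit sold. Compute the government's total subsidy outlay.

Government cost = €42228

Pre-subsidy: 373.5 - 0.5x = 461/13 + (2/13)x gives x* = 517 and P* = 115.
With the subsidy, sellers receive Ps = Pb + 68 for each unit, where Pb is the price buyers pay.
On the curves, Pb = 373.5 - 0.5x and Ps = 461/13 + (2/13)x; the wedge Ps − Pb = 68 gives 461/13 + (2/13)x − (373.5 - 0.5x) = 68, so x' = 621.
Then Pb = 373.5 − 0.5·621 = 63 and Ps = 461/13 + (2/13)·621 = 131.
Government outlay = subsidy × quantity = 68 × 621 = 42228.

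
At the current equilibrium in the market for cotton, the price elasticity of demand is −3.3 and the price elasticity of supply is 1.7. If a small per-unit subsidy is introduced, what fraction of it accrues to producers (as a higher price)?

For a small subsidy around the equilibrium, the benefit split depends on the relative slopes, which at a point are proportional to the elasticities.
Buyer share = εs/(εs + |εd|) = 1.7/(1.7 + 3.3) = 0.34; seller share = |εd|/(εs + |εd|) = 0.66.
So producers capture 0.66 of the subsidy.

Producer share = 0.66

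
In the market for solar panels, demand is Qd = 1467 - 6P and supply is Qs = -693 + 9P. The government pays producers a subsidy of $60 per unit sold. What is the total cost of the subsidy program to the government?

Pre-subsidy: 1467 - 6P = -693 + 9P gives P* = 144, Q* = 603.
With the subsidy, sellers receive Ps = Pb + 60 for each unit, where Pb is the price buyers pay.
Supply in terms of Pb becomes Qs = -693 + 9(Pb + 60) = -153 + 9Pb. Setting this equal to demand: 1467 - 6Pb = -153 + 9Pb, so Pb = 108.
Sellers receive Ps = 108 + 60 = 168; Q' = 1467 − 6·108 = 819.
Government outlay = subsidy × quantity = 60 × 819 = 49140.

Government cost = $49140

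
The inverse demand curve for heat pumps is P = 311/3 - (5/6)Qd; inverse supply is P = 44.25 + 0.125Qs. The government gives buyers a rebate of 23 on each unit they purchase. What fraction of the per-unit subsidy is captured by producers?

Producer share = 3/23

Pre-subsidy: 311/3 - (5/6)Q = 44.25 + 0.125Q gives Q* = 62 and P* = 52.
With the rebate, buyers effectively pay Pb = Ps − 23, where Ps is the price sellers receive.
On the curves, Pb = 311/3 - (5/6)Q and Ps = 44.25 + 0.125Q; the wedge Ps − Pb = 23 gives 44.25 + 0.125Q − (311/3 - (5/6)Q) = 23, so Q' = 86.
Then Pb = 311/3 − (5/6)·86 = 32 and Ps = 44.25 + 0.125·86 = 55.
Buyers' price falls by P* − Pb = 52 − 32 = 20; sellers' price rises by Ps − P* = 55 − 52 = 3.
So producers capture 3/23 = 3/23 of each unit of subsidy.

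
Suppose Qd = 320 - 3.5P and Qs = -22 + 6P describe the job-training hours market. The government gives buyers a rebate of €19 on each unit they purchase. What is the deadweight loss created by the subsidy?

Pre-subsidy: 320 - 3.5P = -22 + 6P gives P* = 36, Q* = 194.
With the rebate, buyers effectively pay Pb = Ps − 19, where Ps is the price sellers receive.
Demand in terms of Ps becomes Qd = 320 − 3.5(Ps − 19) = 386.5 - 3.5Ps. Setting this equal to supply: 386.5 - 3.5Ps = -22 + 6Ps, so Ps = 43.
Buyers pay Pb = 43 − 19 = 24; Q' = -22 + 6·43 = 236.
The subsidy expands output by 236 − 194 = 42 past the efficient level; on those units the gap between marginal cost and willingness to pay runs from 0 up to 19.
DWL = ½ × 19 × 42 = 399.

Deadweight loss = €399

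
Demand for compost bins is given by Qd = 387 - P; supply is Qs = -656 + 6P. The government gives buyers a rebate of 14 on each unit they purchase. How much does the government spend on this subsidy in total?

Government cost = 3500

Pre-subsidy: 387 - P = -656 + 6P gives P* = 149, Q* = 238.
With the rebate, buyers effectively pay Pb = Ps − 14, where Ps is the price sellers receive.
Demand in terms of Ps becomes Qd = 387 − 1(Ps − 14) = 401 - Ps. Setting this equal to supply: 401 - Ps = -656 + 6Ps, so Ps = 151.
Buyers pay Pb = 151 − 14 = 137; Q' = -656 + 6·151 = 250.
Government outlay = subsidy × quantity = 14 × 250 = 3500.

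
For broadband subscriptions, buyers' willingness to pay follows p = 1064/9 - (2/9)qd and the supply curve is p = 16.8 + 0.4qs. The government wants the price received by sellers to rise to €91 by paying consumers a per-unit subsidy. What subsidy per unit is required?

At a seller price of 91, quantity supplied is -42 + 2.5·91 = 185.5.
Buyers absorb 185.5 only when they pay pb = 1064/9 − (2/9)·185.5 = 77.
s = ps − pb = 91 − 77 = 14.

Required subsidy s = €14 per unit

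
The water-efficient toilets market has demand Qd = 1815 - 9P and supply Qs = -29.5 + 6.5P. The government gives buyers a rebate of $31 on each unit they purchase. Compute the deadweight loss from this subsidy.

Deadweight loss = $1813.5

Pre-subsidy: 1815 - 9P = -29.5 + 6.5P gives P* = 119, Q* = 744.
With the rebate, buyers effectively pay Pb = Ps − 31, where Ps is the price sellers receive.
Demand in terms of Ps becomes Qd = 1815 − 9(Ps − 31) = 2094 - 9Ps. Setting this equal to supply: 2094 - 9Ps = -29.5 + 6.5Ps, so Ps = 137.
Buyers pay Pb = 137 − 31 = 106; Q' = -29.5 + 6.5·137 = 861.
The subsidy expands output by 861 − 744 = 117 past the efficient level; on those units the gap between marginal cost and willingness to pay runs from 0 up to 31.
DWL = ½ × 31 × 117 = 1813.5.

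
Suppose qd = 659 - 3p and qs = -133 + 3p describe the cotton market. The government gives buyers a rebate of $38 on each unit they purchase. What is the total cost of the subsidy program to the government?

Pre-subsidy: 659 - 3p = -133 + 3p gives p* = 132, q* = 263.
With the rebate, buyers effectively pay pb = ps − 38, where ps is the price sellers receive.
Demand in terms of ps becomes qd = 659 − 3(ps − 38) = 773 - 3ps. Setting this equal to supply: 773 - 3ps = -133 + 3ps, so ps = 151.
Buyers pay pb = 151 − 38 = 113; q' = -133 + 3·151 = 320.
Government outlay = subsidy × quantity = 38 × 320 = 12160.

Government cost = $12160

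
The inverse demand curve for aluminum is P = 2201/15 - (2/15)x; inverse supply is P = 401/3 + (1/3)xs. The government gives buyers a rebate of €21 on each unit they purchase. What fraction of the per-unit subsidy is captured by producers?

Pre-subsidy: 2201/15 - (2/15)x = 401/3 + (1/3)x gives x* = 28 and P* = 143.
With the rebate, buyers effectively pay Pb = Ps − 21, where Ps is the price sellers receive.
On the curves, Pb = 2201/15 - (2/15)x and Ps = 401/3 + (1/3)x; the wedge Ps − Pb = 21 gives 401/3 + (1/3)x − (2201/15 - (2/15)x) = 21, so x' = 73.
Then Pb = 2201/15 − (2/15)·73 = 137 and Ps = 401/3 + (1/3)·73 = 158.
Buyers' price falls by P* − Pb = 143 − 137 = 6; sellers' price rises by Ps − P* = 158 − 143 = 15.
So producers capture 15/21 = 5/7 of each unit of subsidy.

Producer share = 5/7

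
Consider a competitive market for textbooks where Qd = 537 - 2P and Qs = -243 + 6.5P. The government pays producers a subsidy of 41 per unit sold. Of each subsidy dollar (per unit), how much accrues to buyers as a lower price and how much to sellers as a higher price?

Buyers gain 533/17 per unit; sellers gain 164/17 per unit

Pre-subsidy: 537 - 2P = -243 + 6.5P gives P* = 1560/17, Q* = 6009/17.
With the subsidy, sellers receive Ps = Pb + 41 for each unit, where Pb is the price buyers pay.
Supply in terms of Pb becomes Qs = -243 + 6.5(Pb + 41) = 23.5 + 6.5Pb. Setting this equal to demand: 537 - 2Pb = 23.5 + 6.5Pb, so Pb = 1027/17.
Sellers receive Ps = 1027/17 + 41 = 1724/17; Q' = 537 − 2·(1027/17) = 7075/17.
Buyers' price falls by P* − Pb = 1560/17 − 1027/17 = 533/17; sellers' price rises by Ps − P* = 1724/17 − 1560/17 = 164/17.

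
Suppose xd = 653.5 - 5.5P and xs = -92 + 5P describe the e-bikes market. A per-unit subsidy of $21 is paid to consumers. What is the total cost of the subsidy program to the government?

Government cost = $6678

Pre-subsidy: 653.5 - 5.5P = -92 + 5P gives P* = 71, x* = 263.
With the rebate, buyers effectively pay Pb = Ps − 21, where Ps is the price sellers receive.
Demand in terms of Ps becomes xd = 653.5 − 5.5(Ps − 21) = 769 - 5.5Ps. Setting this equal to supply: 769 - 5.5Ps = -92 + 5Ps, so Ps = 82.
Buyers pay Pb = 82 − 21 = 61; x' = -92 + 5·82 = 318.
Government outlay = subsidy × quantity = 21 × 318 = 6678.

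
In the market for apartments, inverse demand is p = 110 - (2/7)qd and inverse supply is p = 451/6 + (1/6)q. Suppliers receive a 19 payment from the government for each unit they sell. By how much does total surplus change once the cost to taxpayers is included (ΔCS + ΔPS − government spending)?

Net change in total surplus = -399

Pre-subsidy: 110 - (2/7)q = 451/6 + (1/6)q gives q* = 77 and p* = 88.
With the subsidy, sellers receive ps = pb + 19 for each unit, where pb is the price buyers pay.
On the curves, pb = 110 - (2/7)q and ps = 451/6 + (1/6)q; the wedge ps − pb = 19 gives 451/6 + (1/6)q − (110 - (2/7)q) = 19, so q' = 119.
Then pb = 110 − (2/7)·119 = 76 and ps = 451/6 + (1/6)·119 = 95.
ΔCS = ½(77 + 119)(88 − 76) = 1176; ΔPS = ½(77 + 119)(95 − 88) = 686.
Government spending = 19 × 119 = 2261.
Net change = 1176 + 686 − 2261 = -399. The loss equals the DWL triangle ½·19·42.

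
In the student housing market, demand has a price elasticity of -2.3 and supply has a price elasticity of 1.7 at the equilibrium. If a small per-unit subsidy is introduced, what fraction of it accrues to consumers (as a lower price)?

Consumer share = 0.425

For a small subsidy around the equilibrium, the benefit split depends on the relative slopes, which at a point are proportional to the elasticities.
Buyer share = εs/(εs + |εd|) = 1.7/(1.7 + 2.3) = 0.425; seller share = |εd|/(εs + |εd|) = 0.575.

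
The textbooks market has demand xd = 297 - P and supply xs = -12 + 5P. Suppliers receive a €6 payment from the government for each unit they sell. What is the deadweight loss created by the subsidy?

Pre-subsidy: 297 - P = -12 + 5P gives P* = 51.5, x* = 245.5.
With the subsidy, sellers receive Ps = Pb + 6 for each unit, where Pb is the price buyers pay.
Supply in terms of Pb becomes xs = -12 + 5(Pb + 6) = 18 + 5Pb. Setting this equal to demand: 297 - Pb = 18 + 5Pb, so Pb = 46.5.
Sellers receive Ps = 46.5 + 6 = 52.5; x' = 297 − 1·46.5 = 250.5.
The subsidy expands output by 250.5 − 245.5 = 5 past the efficient level; on those units the gap between marginal cost and willingness to pay runs from 0 up to 6.
DWL = ½ × 6 × 5 = 15.

Deadweight loss = €15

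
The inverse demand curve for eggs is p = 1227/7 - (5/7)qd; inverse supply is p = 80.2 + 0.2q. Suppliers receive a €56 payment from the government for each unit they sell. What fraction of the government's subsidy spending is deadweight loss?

Pre-subsidy: 1227/7 - (5/7)q = 80.2 + 0.2q gives q* = 104 and p* = 101.
With the subsidy, sellers receive ps = pb + 56 for each unit, where pb is the price buyers pay.
On the curves, pb = 1227/7 - (5/7)q and ps = 80.2 + 0.2q; the wedge ps − pb = 56 gives 80.2 + 0.2q − (1227/7 - (5/7)q) = 56, so q' = 165.25.
Then pb = 1227/7 − (5/7)·165.25 = 57.25 and ps = 80.2 + 0.2·165.25 = 113.25.
ΔCS = ½(104 + 165.25)(101 − 57.25) = 5889.84375; ΔPS = ½(104 + 165.25)(113.25 − 101) = 1649.15625.
Government spending = 56 × 165.25 = 9254.
DWL = ½ × 56 × (165.25 − 104) = 1715; fraction = 1715 / 9254 = 245/1322.

DWL / government spending = 245/1322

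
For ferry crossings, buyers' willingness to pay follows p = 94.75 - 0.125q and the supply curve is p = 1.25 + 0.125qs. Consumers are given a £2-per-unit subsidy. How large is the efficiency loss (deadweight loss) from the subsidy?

Deadweight loss = £8

Pre-subsidy: 94.75 - 0.125q = 1.25 + 0.125q gives q* = 374 and p* = 48.
With the rebate, buyers effectively pay pb = ps − 2, where ps is the price sellers receive.
On the curves, pb = 94.75 - 0.125q and ps = 1.25 + 0.125q; the wedge ps − pb = 2 gives 1.25 + 0.125q − (94.75 - 0.125q) = 2, so q' = 382.
Then pb = 94.75 − 0.125·382 = 47 and ps = 1.25 + 0.125·382 = 49.
The subsidy expands output by 382 − 374 = 8 past the efficient level; on those units the gap between marginal cost and willingness to pay runs from 0 up to 2.
DWL = ½ × 2 × 8 = 8.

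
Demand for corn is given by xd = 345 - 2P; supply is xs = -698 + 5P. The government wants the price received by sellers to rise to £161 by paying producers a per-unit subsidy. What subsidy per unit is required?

At a seller price of 161, quantity supplied is -698 + 5·161 = 107.
Buyers absorb 107 only when they pay Pb with 345 − 2·Pb = 107, i.e. Pb = 119.
s = Ps − Pb = 161 − 119 = 42.

Required subsidy s = £42 per unit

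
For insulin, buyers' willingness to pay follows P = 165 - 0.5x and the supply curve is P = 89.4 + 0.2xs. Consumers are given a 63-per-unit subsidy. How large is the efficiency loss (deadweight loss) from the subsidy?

Deadweight loss = 2835

Pre-subsidy: 165 - 0.5x = 89.4 + 0.2x gives x* = 108 and P* = 111.
With the rebate, buyers effectively pay Pb = Ps − 63, where Ps is the price sellers receive.
On the curves, Pb = 165 - 0.5x and Ps = 89.4 + 0.2x; the wedge Ps − Pb = 63 gives 89.4 + 0.2x − (165 - 0.5x) = 63, so x' = 198.
Then Pb = 165 − 0.5·198 = 66 and Ps = 89.4 + 0.2·198 = 129.
The subsidy expands output by 198 − 108 = 90 past the efficient level; on those units the gap between marginal cost and willingness to pay runs from 0 up to 63.
DWL = ½ × 63 × 90 = 2835.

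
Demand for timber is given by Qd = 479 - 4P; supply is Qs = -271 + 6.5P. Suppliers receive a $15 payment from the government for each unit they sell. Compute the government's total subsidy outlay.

Government cost = 24195/7

Pre-subsidy: 479 - 4P = -271 + 6.5P gives P* = 500/7, Q* = 1353/7.
With the subsidy, sellers receive Ps = Pb + 15 for each unit, where Pb is the price buyers pay.
Supply in terms of Pb becomes Qs = -271 + 6.5(Pb + 15) = -173.5 + 6.5Pb. Setting this equal to demand: 479 - 4Pb = -173.5 + 6.5Pb, so Pb = 435/7.
Sellers receive Ps = 435/7 + 15 = 540/7; Q' = 479 − 4·(435/7) = 1613/7.
Government outlay = subsidy × quantity = 15 × 1613/7 = 24195/7.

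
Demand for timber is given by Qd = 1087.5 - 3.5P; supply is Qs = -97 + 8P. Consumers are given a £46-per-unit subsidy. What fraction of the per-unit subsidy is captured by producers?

Pre-subsidy: 1087.5 - 3.5P = -97 + 8P gives P* = 103, Q* = 727.
With the rebate, buyers effectively pay Pb = Ps − 46, where Ps is the price sellers receive.
Demand in terms of Ps becomes Qd = 1087.5 − 3.5(Ps − 46) = 1248.5 - 3.5Ps. Setting this equal to supply: 1248.5 - 3.5Ps = -97 + 8Ps, so Ps = 117.
Buyers pay Pb = 117 − 46 = 71; Q' = -97 + 8·117 = 839.
Buyers' price falls by P* − Pb = 103 − 71 = 32; sellers' price rises by Ps − P* = 117 − 103 = 14.
So producers capture 14/46 = 7/23 of each unit of subsidy.

Producer share = 7/23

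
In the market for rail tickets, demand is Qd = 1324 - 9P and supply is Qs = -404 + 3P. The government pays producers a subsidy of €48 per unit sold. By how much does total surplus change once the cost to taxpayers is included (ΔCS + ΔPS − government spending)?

Pre-subsidy: 1324 - 9P = -404 + 3P gives P* = 144, Q* = 28.
With the subsidy, sellers receive Ps = Pb + 48 for each unit, where Pb is the price buyers pay.
Supply in terms of Pb becomes Qs = -404 + 3(Pb + 48) = -260 + 3Pb. Setting this equal to demand: 1324 - 9Pb = -260 + 3Pb, so Pb = 132.
Sellers receive Ps = 132 + 48 = 180; Q' = 1324 − 9·132 = 136.
ΔCS = ½(28 + 136)(144 − 132) = 984; ΔPS = ½(28 + 136)(180 − 144) = 2952.
Government spending = 48 × 136 = 6528.
Net change = 984 + 2952 − 6528 = -2592. The loss equals the DWL triangle ½·48·108.

Net change in total surplus = -€2592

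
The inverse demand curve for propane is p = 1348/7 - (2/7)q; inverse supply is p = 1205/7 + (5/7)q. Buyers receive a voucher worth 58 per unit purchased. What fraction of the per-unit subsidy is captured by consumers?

Consumer share = 2/7

Pre-subsidy: 1348/7 - (2/7)q = 1205/7 + (5/7)q gives q* = 143/7 and p* = 9150/49.
With the rebate, buyers effectively pay pb = ps − 58, where ps is the price sellers receive.
On the curves, pb = 1348/7 - (2/7)q and ps = 1205/7 + (5/7)q; the wedge ps − pb = 58 gives 1205/7 + (5/7)q − (1348/7 - (2/7)q) = 58, so q' = 549/7.
Then pb = 1348/7 − (2/7)·(549/7) = 8338/49 and ps = 1205/7 + (5/7)·(549/7) = 11180/49.
Buyers' price falls by p* − pb = 9150/49 − 8338/49 = 116/7; sellers' price rises by ps − p* = 11180/49 − 9150/49 = 290/7.
So consumers capture (116/7)/58 = 2/7 of each unit of subsidy.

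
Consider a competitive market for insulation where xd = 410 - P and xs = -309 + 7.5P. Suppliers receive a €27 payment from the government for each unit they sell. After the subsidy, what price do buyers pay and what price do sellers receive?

Buyers pay 1033/17; sellers receive 1492/17

Pre-subsidy: 410 - P = -309 + 7.5P gives P* = 1438/17, x* = 5532/17.
With the subsidy, sellers receive Ps = Pb + 27 for each unit, where Pb is the price buyers pay.
Supply in terms of Pb becomes xs = -309 + 7.5(Pb + 27) = -106.5 + 7.5Pb. Setting this equal to demand: 410 - Pb = -106.5 + 7.5Pb, so Pb = 1033/17.
Sellers receive Ps = 1033/17 + 27 = 1492/17; x' = 410 − 1·(1033/17) = 5937/17.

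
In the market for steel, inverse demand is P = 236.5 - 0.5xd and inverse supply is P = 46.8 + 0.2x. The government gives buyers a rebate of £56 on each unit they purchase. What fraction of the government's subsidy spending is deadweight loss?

DWL / government spending = 40/351

Pre-subsidy: 236.5 - 0.5x = 46.8 + 0.2x gives x* = 271 and P* = 101.
With the rebate, buyers effectively pay Pb = Ps − 56, where Ps is the price sellers receive.
On the curves, Pb = 236.5 - 0.5x and Ps = 46.8 + 0.2x; the wedge Ps − Pb = 56 gives 46.8 + 0.2x − (236.5 - 0.5x) = 56, so x' = 351.
Then Pb = 236.5 − 0.5·351 = 61 and Ps = 46.8 + 0.2·351 = 117.
ΔCS = ½(271 + 351)(101 − 61) = 12440; ΔPS = ½(271 + 351)(117 − 101) = 4976.
Government spending = 56 × 351 = 19656.
DWL = ½ × 56 × (351 − 271) = 2240; fraction = 2240 / 19656 = 40/351.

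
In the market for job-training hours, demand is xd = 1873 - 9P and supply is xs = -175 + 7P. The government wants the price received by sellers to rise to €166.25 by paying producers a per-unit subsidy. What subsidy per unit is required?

At a seller price of 166.25, quantity supplied is -175 + 7·166.25 = 988.75.
Buyers absorb 988.75 only when they pay Pb with 1873 − 9·Pb = 988.75, i.e. Pb = 98.25.
s = Ps − Pb = 166.25 − 98.25 = 68.

Required subsidy s = €68 per unit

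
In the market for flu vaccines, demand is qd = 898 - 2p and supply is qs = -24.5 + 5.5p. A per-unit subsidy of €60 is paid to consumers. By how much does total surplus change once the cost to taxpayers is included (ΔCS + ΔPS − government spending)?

Pre-subsidy: 898 - 2p = -24.5 + 5.5p gives p* = 123, q* = 652.
With the rebate, buyers effectively pay pb = ps − 60, where ps is the price sellers receive.
Demand in terms of ps becomes qd = 898 − 2(ps − 60) = 1018 - 2ps. Setting this equal to supply: 1018 - 2ps = -24.5 + 5.5ps, so ps = 139.
Buyers pay pb = 139 − 60 = 79; q' = -24.5 + 5.5·139 = 740.
ΔCS = ½(652 + 740)(123 − 79) = 30624; ΔPS = ½(652 + 740)(139 − 123) = 11136.
Government spending = 60 × 740 = 44400.
Net change = 30624 + 11136 − 44400 = -2640. The loss equals the DWL triangle ½·60·88.

Net change in total surplus = -€2640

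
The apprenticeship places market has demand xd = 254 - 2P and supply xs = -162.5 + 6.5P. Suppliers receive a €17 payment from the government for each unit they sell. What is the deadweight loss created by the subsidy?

Pre-subsidy: 254 - 2P = -162.5 + 6.5P gives P* = 49, x* = 156.
With the subsidy, sellers receive Ps = Pb + 17 for each unit, where Pb is the price buyers pay.
Supply in terms of Pb becomes xs = -162.5 + 6.5(Pb + 17) = -52 + 6.5Pb. Setting this equal to demand: 254 - 2Pb = -52 + 6.5Pb, so Pb = 36.
Sellers receive Ps = 36 + 17 = 53; x' = 254 − 2·36 = 182.
The subsidy expands output by 182 − 156 = 26 past the efficient level; on those units the gap between marginal cost and willingness to pay runs from 0 up to 17.
DWL = ½ × 17 × 26 = 221.

Deadweight loss = €221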